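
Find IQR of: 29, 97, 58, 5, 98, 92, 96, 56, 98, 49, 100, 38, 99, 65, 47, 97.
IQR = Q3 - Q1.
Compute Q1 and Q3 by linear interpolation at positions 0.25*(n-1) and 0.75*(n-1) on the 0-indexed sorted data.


Sorted: 5, 29, 38, 47, 49, 56, 58, 65, 92, 96, 97, 97, 98, 98, 99, 100
Q1 (25th %ile) = 48.5000
Q3 (75th %ile) = 97.2500
IQR = 97.2500 - 48.5000 = 48.7500

IQR = 48.7500


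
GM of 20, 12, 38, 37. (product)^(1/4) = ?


Product = 20 × 12 × 38 × 37 = 337440
GM = 337440^(1/4) = 24.1018

GM = 24.1018


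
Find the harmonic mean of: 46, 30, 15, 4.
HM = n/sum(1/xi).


Sum of reciprocals = 1/46 + 1/30 + 1/15 + 1/4 = 0.371739
HM = 4/0.371739 = 10.7602

HM = 10.7602


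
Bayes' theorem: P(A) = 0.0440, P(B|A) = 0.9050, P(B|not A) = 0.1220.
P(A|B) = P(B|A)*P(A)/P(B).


P(B) = P(B|A)*P(A) + P(B|A')*P(A')
= 0.9050*0.0440 + 0.1220*0.9560
= 0.039820 + 0.116632 = 0.156452
P(A|B) = 0.039820/0.156452 = 0.2545

P(A|B) = 0.2545


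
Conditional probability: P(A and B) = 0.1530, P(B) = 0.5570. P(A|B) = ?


P(A|B) = 0.1530/0.5570 = 0.2747

P(A|B) = 0.2747


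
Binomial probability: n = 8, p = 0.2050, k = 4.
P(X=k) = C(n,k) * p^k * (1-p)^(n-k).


C(8,4) = 70
p^4 = 0.001766
(1-p)^4 = 0.399456
P = 70 * 0.001766 * 0.399456 = 0.0494

P(X=4) = 0.0494


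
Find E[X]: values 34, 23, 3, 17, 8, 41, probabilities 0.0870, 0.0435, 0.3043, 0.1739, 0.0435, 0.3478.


E[X] = 34*0.0870 + 23*0.0435 + 3*0.3043 + 17*0.1739 + 8*0.0435 + 41*0.3478
= 2.9580 + 1.0005 + 0.9129 + 2.9563 + 0.3480 + 14.2598
= 22.4355

E[X] = 22.4355


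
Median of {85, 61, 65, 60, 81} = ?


Sorted: 60, 61, 65, 81, 85
n = 5 (odd)
Middle value = 65

Median = 65


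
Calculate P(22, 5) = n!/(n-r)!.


P(22,5) = 22!/17!
= 1124000727777607680000/355687428096000
= 3160080

P(22,5) = 3160080


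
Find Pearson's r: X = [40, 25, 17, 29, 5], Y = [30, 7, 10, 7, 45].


Mean X = 23.2000, Mean Y = 19.8000
SD X = 11.737121, SD Y = 15.249918
Cov = -64.760000
r = -64.760000/(11.737121*15.249918) = -0.3618

r = -0.3618


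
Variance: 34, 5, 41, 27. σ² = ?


Mean = 26.7500
Squared deviations: 52.5625, 473.0625, 203.0625, 0.0625
Sum = 728.7500
Variance = 728.7500/4 = 182.1875

Variance = 182.1875


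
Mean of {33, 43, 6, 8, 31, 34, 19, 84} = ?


Sum = 33 + 43 + 6 + 8 + 31 + 34 + 19 + 84 = 258
n = 8
Mean = 258/8 = 32.2500

Mean = 32.2500


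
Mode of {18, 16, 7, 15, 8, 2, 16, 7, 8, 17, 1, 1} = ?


Frequencies: 1:2, 2:1, 7:2, 8:2, 15:1, 16:2, 17:1, 18:1
Max frequency = 2
Mode = 1, 7, 8, 16

Mode = 1, 7, 8, 16


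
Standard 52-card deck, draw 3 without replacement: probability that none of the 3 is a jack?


P(no jacks) = (48/52) × (47/51) × (46/50)
= 0.7826

P = 0.7826


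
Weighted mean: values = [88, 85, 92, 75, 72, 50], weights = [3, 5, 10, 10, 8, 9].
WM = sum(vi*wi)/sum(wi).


Numerator = 88*3 + 85*5 + 92*10 + 75*10 + 72*8 + 50*9 = 3385
Denominator = 3 + 5 + 10 + 10 + 8 + 9 = 45
WM = 3385/45 = 75.2222

WM = 75.2222


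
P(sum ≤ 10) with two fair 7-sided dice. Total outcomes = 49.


Total outcomes = 7×7 = 49
Favorable (sum ≤ 10): 39
P = 39/49 = 0.7959

P = 0.7959


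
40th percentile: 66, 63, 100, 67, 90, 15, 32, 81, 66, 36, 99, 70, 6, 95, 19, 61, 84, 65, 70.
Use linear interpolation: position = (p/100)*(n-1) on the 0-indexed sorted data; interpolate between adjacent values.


Sorted: 6, 15, 19, 32, 36, 61, 63, 65, 66, 66, 67, 70, 70, 81, 84, 90, 95, 99, 100
n = 19
Index = 40/100 * 18 = 7.2000
Lower = data[7] = 65, Upper = data[8] = 66
P40 = 65 + 0.2000*(1) = 65.2000

P40 = 65.2000


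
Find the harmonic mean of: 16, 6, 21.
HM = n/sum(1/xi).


Sum of reciprocals = 1/16 + 1/6 + 1/21 = 0.276786
HM = 3/0.276786 = 10.8387

HM = 10.8387


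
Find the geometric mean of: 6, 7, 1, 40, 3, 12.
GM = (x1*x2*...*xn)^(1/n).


Product = 6 × 7 × 1 × 40 × 3 × 12 = 60480
GM = 60480^(1/6) = 6.2652

GM = 6.2652


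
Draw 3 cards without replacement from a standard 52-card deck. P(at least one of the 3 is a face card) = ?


P(at least one) = 1 - P(none)
P(none) = (40/52) × (39/51) × (38/50) = 0.447059
P(at least one) = 1 - 0.447059 = 0.5529

P = 0.5529


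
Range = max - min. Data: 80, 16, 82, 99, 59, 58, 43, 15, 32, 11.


Max = 99, Min = 11
Range = 99 - 11 = 88

Range = 88


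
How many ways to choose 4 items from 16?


C(16,4) = 16!/(4! × 12!)
= 20922789888000/(24 × 479001600)
= 1820

C(16,4) = 1820


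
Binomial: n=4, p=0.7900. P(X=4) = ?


C(4,4) = 1
p^4 = 0.389501
(1-p)^0 = 1.000000
P = 1 * 0.389501 * 1.000000 = 0.3895

P(X=4) = 0.3895


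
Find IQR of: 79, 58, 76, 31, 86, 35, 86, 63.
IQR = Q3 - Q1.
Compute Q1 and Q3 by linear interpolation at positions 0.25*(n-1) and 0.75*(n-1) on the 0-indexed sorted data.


Sorted: 31, 35, 58, 63, 76, 79, 86, 86
Q1 (25th %ile) = 52.2500
Q3 (75th %ile) = 80.7500
IQR = 80.7500 - 52.2500 = 28.5000

IQR = 28.5000


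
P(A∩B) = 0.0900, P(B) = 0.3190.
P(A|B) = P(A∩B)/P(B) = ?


P(A|B) = 0.0900/0.3190 = 0.2821

P(A|B) = 0.2821


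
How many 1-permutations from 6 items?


P(6,1) = 6!/5!
= 720/120
= 6

P(6,1) = 6


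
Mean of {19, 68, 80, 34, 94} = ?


Sum = 19 + 68 + 80 + 34 + 94 = 295
n = 5
Mean = 295/5 = 59.0000

Mean = 59.0000


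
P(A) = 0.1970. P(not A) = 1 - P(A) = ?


P(not A) = 1 - 0.1970 = 0.8030

P(not A) = 0.8030


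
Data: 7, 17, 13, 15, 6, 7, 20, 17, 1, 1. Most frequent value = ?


Frequencies: 1:2, 6:1, 7:2, 13:1, 15:1, 17:2, 20:1
Max frequency = 2
Mode = 1, 7, 17

Mode = 1, 7, 17


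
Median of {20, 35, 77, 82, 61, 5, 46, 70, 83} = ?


Sorted: 5, 20, 35, 46, 61, 70, 77, 82, 83
n = 9 (odd)
Middle value = 61

Median = 61


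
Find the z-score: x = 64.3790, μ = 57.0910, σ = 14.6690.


z = (64.3790 - 57.0910)/14.6690
= 7.2880/14.6690
= 0.4968

z = 0.4968


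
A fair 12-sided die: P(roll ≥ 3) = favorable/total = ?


Favorable outcomes (roll ≥ 3): 10
Total outcomes = 12
P = 10/12 = 0.8333

P = 0.8333


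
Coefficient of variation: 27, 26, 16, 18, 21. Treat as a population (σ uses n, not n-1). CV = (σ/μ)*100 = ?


Mean = 21.6000
SD = 4.3174
CV = (4.3174/21.6000)*100 = 19.9880%

CV = 19.9880%


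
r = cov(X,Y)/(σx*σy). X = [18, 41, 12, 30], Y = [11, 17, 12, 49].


Mean X = 25.2500, Mean Y = 22.2500
SD X = 11.166356, SD Y = 15.610493
Cov = 65.437500
r = 65.437500/(11.166356*15.610493) = 0.3754

r = 0.3754


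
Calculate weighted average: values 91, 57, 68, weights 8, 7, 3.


Numerator = 91*8 + 57*7 + 68*3 = 1331
Denominator = 8 + 7 + 3 = 18
WM = 1331/18 = 73.9444

WM = 73.9444


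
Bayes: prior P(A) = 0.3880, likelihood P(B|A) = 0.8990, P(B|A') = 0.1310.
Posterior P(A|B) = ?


P(B) = P(B|A)*P(A) + P(B|A')*P(A')
= 0.8990*0.3880 + 0.1310*0.6120
= 0.348812 + 0.080172 = 0.428984
P(A|B) = 0.348812/0.428984 = 0.8131

P(A|B) = 0.8131


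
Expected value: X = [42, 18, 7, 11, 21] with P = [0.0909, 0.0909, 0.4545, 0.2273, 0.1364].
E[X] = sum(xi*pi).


E[X] = 42*0.0909 + 18*0.0909 + 7*0.4545 + 11*0.2273 + 21*0.1364
= 3.8178 + 1.6362 + 3.1815 + 2.5003 + 2.8644
= 14.0002

E[X] = 14.0002


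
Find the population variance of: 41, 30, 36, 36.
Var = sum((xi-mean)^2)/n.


Mean = 35.7500
Squared deviations: 27.5625, 33.0625, 0.0625, 0.0625
Sum = 60.7500
Variance = 60.7500/4 = 15.1875

Variance = 15.1875


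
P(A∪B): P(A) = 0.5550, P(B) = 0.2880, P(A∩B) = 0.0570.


P(A∪B) = 0.5550 + 0.2880 - 0.0570
= 0.8430 - 0.0570
= 0.7860

P(A∪B) = 0.7860


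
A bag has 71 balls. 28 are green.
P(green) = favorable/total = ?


P = 28/71 = 0.3944

P = 0.3944


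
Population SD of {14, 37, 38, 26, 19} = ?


Mean = 26.8000
Variance = 90.9600
SD = sqrt(90.9600) = 9.5373

SD = 9.5373


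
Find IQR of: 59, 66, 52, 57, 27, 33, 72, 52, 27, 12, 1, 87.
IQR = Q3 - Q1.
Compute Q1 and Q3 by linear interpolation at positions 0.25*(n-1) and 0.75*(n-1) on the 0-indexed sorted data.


Sorted: 1, 12, 27, 27, 33, 52, 52, 57, 59, 66, 72, 87
Q1 (25th %ile) = 27.0000
Q3 (75th %ile) = 60.7500
IQR = 60.7500 - 27.0000 = 33.7500

IQR = 33.7500


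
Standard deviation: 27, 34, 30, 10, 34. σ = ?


Mean = 27.0000
Variance = 79.2000
SD = sqrt(79.2000) = 8.8994

SD = 8.8994


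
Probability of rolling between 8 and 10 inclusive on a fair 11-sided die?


Favorable outcomes (8 ≤ roll ≤ 10): 3
Total outcomes = 11
P = 3/11 = 0.2727

P = 0.2727


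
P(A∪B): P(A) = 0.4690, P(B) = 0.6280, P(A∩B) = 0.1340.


P(A∪B) = 0.4690 + 0.6280 - 0.1340
= 1.0970 - 0.1340
= 0.9630

P(A∪B) = 0.9630


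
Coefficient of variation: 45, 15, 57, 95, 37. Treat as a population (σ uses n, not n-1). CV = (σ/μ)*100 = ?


Mean = 49.8000
SD = 26.4303
CV = (26.4303/49.8000)*100 = 53.0729%

CV = 53.0729%


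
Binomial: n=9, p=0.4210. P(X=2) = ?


C(9,2) = 36
p^2 = 0.177241
(1-p)^7 = 0.021815
P = 36 * 0.177241 * 0.021815 = 0.1392

P(X=2) = 0.1392


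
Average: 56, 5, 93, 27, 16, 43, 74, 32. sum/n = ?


Sum = 56 + 5 + 93 + 27 + 16 + 43 + 74 + 32 = 346
n = 8
Mean = 346/8 = 43.2500

Mean = 43.2500


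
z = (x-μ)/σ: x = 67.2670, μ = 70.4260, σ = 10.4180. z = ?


z = (67.2670 - 70.4260)/10.4180
= -3.1590/10.4180
= -0.3032

z = -0.3032


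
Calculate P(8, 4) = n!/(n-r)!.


P(8,4) = 8!/4!
= 40320/24
= 1680

P(8,4) = 1680


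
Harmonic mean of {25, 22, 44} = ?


Sum of reciprocals = 1/25 + 1/22 + 1/44 = 0.108182
HM = 3/0.108182 = 27.7311

HM = 27.7311


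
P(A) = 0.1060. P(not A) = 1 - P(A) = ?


P(not A) = 1 - 0.1060 = 0.8940

P(not A) = 0.8940


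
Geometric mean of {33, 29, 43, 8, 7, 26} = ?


Product = 33 × 29 × 43 × 8 × 7 × 26 = 59915856
GM = 59915856^(1/6) = 19.7814

GM = 19.7814


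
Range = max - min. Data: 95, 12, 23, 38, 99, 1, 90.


Max = 99, Min = 1
Range = 99 - 1 = 98

Range = 98


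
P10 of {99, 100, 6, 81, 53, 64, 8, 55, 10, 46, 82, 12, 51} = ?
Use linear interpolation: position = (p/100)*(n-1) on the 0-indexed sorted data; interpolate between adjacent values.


Sorted: 6, 8, 10, 12, 46, 51, 53, 55, 64, 81, 82, 99, 100
n = 13
Index = 10/100 * 12 = 1.2000
Lower = data[1] = 8, Upper = data[2] = 10
P10 = 8 + 0.2000*(2) = 8.4000

P10 = 8.4000


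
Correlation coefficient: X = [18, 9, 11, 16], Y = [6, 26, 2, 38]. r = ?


Mean X = 13.5000, Mean Y = 18.0000
SD X = 3.640055, SD Y = 14.696938
Cov = 0
r = 0/(3.640055*14.696938) = 0

r = 0


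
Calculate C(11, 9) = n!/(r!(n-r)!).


C(11,9) = 11!/(9! × 2!)
= 39916800/(362880 × 2)
= 55

C(11,9) = 55


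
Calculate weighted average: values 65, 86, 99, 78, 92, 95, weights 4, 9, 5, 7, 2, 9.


Numerator = 65*4 + 86*9 + 99*5 + 78*7 + 92*2 + 95*9 = 3114
Denominator = 4 + 9 + 5 + 7 + 2 + 9 = 36
WM = 3114/36 = 86.5000

WM = 86.5000


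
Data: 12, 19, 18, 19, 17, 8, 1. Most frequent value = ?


Frequencies: 1:1, 8:1, 12:1, 17:1, 18:1, 19:2
Max frequency = 2
Mode = 19

Mode = 19


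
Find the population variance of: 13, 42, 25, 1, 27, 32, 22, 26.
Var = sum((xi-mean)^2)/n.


Mean = 23.5000
Squared deviations: 110.2500, 342.2500, 2.2500, 506.2500, 12.2500, 72.2500, 2.2500, 6.2500
Sum = 1054.0000
Variance = 1054.0000/8 = 131.7500

Variance = 131.7500


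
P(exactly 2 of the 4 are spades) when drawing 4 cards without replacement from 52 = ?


Hypergeometric: P(X=2) = C(13,2)·C(39,2) / C(52,4)
= 78 × 741 / 270725
= 57798/270725 = 0.2135

P = 0.2135


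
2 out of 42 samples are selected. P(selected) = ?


P = 2/42 = 0.0476

P = 0.0476


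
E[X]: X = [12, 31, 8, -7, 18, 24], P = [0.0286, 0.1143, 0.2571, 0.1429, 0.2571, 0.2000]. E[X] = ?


E[X] = 12*0.0286 + 31*0.1143 + 8*0.2571 - 7*0.1429 + 18*0.2571 + 24*0.2000
= 0.3432 + 3.5433 + 2.0568 - 1.0003 + 4.6278 + 4.8000
= 14.3708

E[X] = 14.3708


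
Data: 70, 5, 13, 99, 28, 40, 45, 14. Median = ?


Sorted: 5, 13, 14, 28, 40, 45, 70, 99
n = 8 (even)
Middle values: 28 and 40
Median = (28+40)/2 = 34.0000

Median = 34.0000


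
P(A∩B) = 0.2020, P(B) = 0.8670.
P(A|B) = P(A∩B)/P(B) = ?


P(A|B) = 0.2020/0.8670 = 0.2330

P(A|B) = 0.2330


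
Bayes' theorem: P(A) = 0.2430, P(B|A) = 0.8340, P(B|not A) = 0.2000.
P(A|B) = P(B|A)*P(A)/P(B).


P(B) = P(B|A)*P(A) + P(B|A')*P(A')
= 0.8340*0.2430 + 0.2000*0.7570
= 0.202662 + 0.151400 = 0.354062
P(A|B) = 0.202662/0.354062 = 0.5724

P(A|B) = 0.5724


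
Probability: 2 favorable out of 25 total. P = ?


P = 2/25 = 0.0800

P = 0.0800


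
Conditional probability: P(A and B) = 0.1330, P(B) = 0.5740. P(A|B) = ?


P(A|B) = 0.1330/0.5740 = 0.2317

P(A|B) = 0.2317


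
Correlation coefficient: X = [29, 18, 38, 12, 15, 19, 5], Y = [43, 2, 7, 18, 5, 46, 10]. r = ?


Mean X = 19.4286, Mean Y = 18.7143
SD X = 10.153918, SD Y = 16.968157
Cov = 31.265306
r = 31.265306/(10.153918*16.968157) = 0.1815

r = 0.1815


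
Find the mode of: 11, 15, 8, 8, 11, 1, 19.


Frequencies: 1:1, 8:2, 11:2, 15:1, 19:1
Max frequency = 2
Mode = 8, 11

Mode = 8, 11


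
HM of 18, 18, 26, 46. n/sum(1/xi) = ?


Sum of reciprocals = 1/18 + 1/18 + 1/26 + 1/46 = 0.171312
HM = 4/0.171312 = 23.3492

HM = 23.3492


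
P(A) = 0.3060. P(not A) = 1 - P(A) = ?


P(not A) = 1 - 0.3060 = 0.6940

P(not A) = 0.6940


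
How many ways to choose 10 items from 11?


C(11,10) = 11!/(10! × 1!)
= 39916800/(3628800 × 1)
= 11

C(11,10) = 11


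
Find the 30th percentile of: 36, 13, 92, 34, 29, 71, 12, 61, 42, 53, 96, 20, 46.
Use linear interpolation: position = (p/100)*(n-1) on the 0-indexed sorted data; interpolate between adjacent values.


Sorted: 12, 13, 20, 29, 34, 36, 42, 46, 53, 61, 71, 92, 96
n = 13
Index = 30/100 * 12 = 3.6000
Lower = data[3] = 29, Upper = data[4] = 34
P30 = 29 + 0.6000*(5) = 32.0000

P30 = 32.0000


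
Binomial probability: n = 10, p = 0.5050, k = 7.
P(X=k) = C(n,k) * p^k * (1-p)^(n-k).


C(10,7) = 120
p^7 = 0.008376
(1-p)^3 = 0.121287
P = 120 * 0.008376 * 0.121287 = 0.1219

P(X=7) = 0.1219


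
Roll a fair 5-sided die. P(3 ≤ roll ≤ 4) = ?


Favorable outcomes (3 ≤ roll ≤ 4): 2
Total outcomes = 5
P = 2/5 = 0.4000

P = 0.4000


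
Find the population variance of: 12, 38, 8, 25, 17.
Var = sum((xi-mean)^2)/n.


Mean = 20.0000
Squared deviations: 64.0000, 324.0000, 144.0000, 25.0000, 9.0000
Sum = 566.0000
Variance = 566.0000/5 = 113.2000

Variance = 113.2000


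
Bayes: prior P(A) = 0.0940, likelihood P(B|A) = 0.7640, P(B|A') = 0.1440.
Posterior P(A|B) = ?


P(B) = P(B|A)*P(A) + P(B|A')*P(A')
= 0.7640*0.0940 + 0.1440*0.9060
= 0.071816 + 0.130464 = 0.202280
P(A|B) = 0.071816/0.202280 = 0.3550

P(A|B) = 0.3550


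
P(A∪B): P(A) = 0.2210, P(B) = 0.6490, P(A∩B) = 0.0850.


P(A∪B) = 0.2210 + 0.6490 - 0.0850
= 0.8700 - 0.0850
= 0.7850

P(A∪B) = 0.7850


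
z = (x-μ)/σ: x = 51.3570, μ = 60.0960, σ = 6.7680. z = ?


z = (51.3570 - 60.0960)/6.7680
= -8.7390/6.7680
= -1.2912

z = -1.2912


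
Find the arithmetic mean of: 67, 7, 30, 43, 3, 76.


Sum = 67 + 7 + 30 + 43 + 3 + 76 = 226
n = 6
Mean = 226/6 = 37.6667

Mean = 37.6667


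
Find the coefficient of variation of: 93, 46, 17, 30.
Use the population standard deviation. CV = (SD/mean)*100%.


Mean = 46.5000
SD = 28.7446
CV = (28.7446/46.5000)*100 = 61.8163%

CV = 61.8163%


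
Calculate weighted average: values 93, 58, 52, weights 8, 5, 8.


Numerator = 93*8 + 58*5 + 52*8 = 1450
Denominator = 8 + 5 + 8 = 21
WM = 1450/21 = 69.0476

WM = 69.0476


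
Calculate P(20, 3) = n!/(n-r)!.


P(20,3) = 20!/17!
= 2432902008176640000/355687428096000
= 6840

P(20,3) = 6840


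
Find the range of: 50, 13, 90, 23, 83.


Max = 90, Min = 13
Range = 90 - 13 = 77

Range = 77


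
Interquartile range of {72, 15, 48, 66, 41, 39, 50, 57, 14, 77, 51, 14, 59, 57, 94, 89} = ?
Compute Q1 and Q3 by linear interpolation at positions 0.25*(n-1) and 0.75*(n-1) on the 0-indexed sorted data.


Sorted: 14, 14, 15, 39, 41, 48, 50, 51, 57, 57, 59, 66, 72, 77, 89, 94
Q1 (25th %ile) = 40.5000
Q3 (75th %ile) = 67.5000
IQR = 67.5000 - 40.5000 = 27.0000

IQR = 27.0000


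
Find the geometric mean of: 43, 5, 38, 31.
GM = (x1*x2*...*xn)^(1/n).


Product = 43 × 5 × 38 × 31 = 253270
GM = 253270^(1/4) = 22.4334

GM = 22.4334


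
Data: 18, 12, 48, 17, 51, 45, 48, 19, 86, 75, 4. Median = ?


Sorted: 4, 12, 17, 18, 19, 45, 48, 48, 51, 75, 86
n = 11 (odd)
Middle value = 45

Median = 45


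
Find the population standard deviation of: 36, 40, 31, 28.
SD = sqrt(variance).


Mean = 33.7500
Variance = 21.1875
SD = sqrt(21.1875) = 4.6030

SD = 4.6030


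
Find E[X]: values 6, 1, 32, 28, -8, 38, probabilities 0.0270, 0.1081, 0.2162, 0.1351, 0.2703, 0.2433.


E[X] = 6*0.0270 + 1*0.1081 + 32*0.2162 + 28*0.1351 - 8*0.2703 + 38*0.2433
= 0.1620 + 0.1081 + 6.9184 + 3.7828 - 2.1624 + 9.2454
= 18.0543

E[X] = 18.0543


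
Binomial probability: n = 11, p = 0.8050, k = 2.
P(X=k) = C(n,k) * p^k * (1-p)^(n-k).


C(11,2) = 55
p^2 = 0.648025
(1-p)^9 = 4.076726e-07
P = 55 * 0.648025 * 4.076726e-07 = 1.4530e-05

P(X=2) = 1.4530e-05


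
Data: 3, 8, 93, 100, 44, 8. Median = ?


Sorted: 3, 8, 8, 44, 93, 100
n = 6 (even)
Middle values: 8 and 44
Median = (8+44)/2 = 26.0000

Median = 26.0000


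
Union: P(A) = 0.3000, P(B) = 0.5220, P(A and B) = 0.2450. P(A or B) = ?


P(A∪B) = 0.3000 + 0.5220 - 0.2450
= 0.8220 - 0.2450
= 0.5770

P(A∪B) = 0.5770


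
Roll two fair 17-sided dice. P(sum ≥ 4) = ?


Total outcomes = 17×17 = 289
Favorable (sum ≥ 4): 286
P = 286/289 = 0.9896

P = 0.9896


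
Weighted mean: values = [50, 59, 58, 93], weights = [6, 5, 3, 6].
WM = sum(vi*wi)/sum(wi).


Numerator = 50*6 + 59*5 + 58*3 + 93*6 = 1327
Denominator = 6 + 5 + 3 + 6 = 20
WM = 1327/20 = 66.3500

WM = 66.3500


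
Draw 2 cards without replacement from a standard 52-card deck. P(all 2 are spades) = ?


P(all spades) = (13/52) × (12/51)
= 0.0588

P = 0.0588


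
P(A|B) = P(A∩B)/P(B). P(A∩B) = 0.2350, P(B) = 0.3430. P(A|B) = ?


P(A|B) = 0.2350/0.3430 = 0.6851

P(A|B) = 0.6851


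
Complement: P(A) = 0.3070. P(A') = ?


P(not A) = 1 - 0.3070 = 0.6930

P(not A) = 0.6930


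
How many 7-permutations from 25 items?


P(25,7) = 25!/18!
= 15511210043330985984000000/6402373705728000
= 2422728000

P(25,7) = 2422728000


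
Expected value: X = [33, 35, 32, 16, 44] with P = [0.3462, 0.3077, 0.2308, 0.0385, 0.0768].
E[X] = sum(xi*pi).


E[X] = 33*0.3462 + 35*0.3077 + 32*0.2308 + 16*0.0385 + 44*0.0768
= 11.4246 + 10.7695 + 7.3856 + 0.6160 + 3.3792
= 33.5749

E[X] = 33.5749


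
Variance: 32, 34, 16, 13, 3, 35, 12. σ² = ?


Mean = 20.7143
Squared deviations: 127.3673, 176.5102, 22.2245, 59.5102, 313.7959, 204.0816, 75.9388
Sum = 979.4286
Variance = 979.4286/7 = 139.9184

Variance = 139.9184


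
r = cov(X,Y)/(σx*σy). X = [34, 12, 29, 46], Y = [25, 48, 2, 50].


Mean X = 30.2500, Mean Y = 31.2500
SD X = 12.214234, SD Y = 19.536824
Cov = 0.687500
r = 0.687500/(12.214234*19.536824) = 0.0029

r = 0.0029


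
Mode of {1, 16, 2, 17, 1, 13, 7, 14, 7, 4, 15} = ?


Frequencies: 1:2, 2:1, 4:1, 7:2, 13:1, 14:1, 15:1, 16:1, 17:1
Max frequency = 2
Mode = 1, 7

Mode = 1, 7


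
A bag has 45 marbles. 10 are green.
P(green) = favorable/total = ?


P = 10/45 = 0.2222

P = 0.2222


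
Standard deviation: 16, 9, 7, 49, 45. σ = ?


Mean = 25.2000
Variance = 327.3600
SD = sqrt(327.3600) = 18.0931

SD = 18.0931


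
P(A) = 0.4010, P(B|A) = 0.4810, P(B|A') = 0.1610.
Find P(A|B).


P(B) = P(B|A)*P(A) + P(B|A')*P(A')
= 0.4810*0.4010 + 0.1610*0.5990
= 0.192881 + 0.096439 = 0.289320
P(A|B) = 0.192881/0.289320 = 0.6667

P(A|B) = 0.6667


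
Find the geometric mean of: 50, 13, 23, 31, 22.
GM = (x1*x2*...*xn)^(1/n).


Product = 50 × 13 × 23 × 31 × 22 = 10195900
GM = 10195900^(1/5) = 25.2165

GM = 25.2165


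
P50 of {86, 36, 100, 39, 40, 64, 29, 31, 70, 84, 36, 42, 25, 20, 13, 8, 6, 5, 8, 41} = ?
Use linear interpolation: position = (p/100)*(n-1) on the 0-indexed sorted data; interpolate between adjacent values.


Sorted: 5, 6, 8, 8, 13, 20, 25, 29, 31, 36, 36, 39, 40, 41, 42, 64, 70, 84, 86, 100
n = 20
Index = 50/100 * 19 = 9.5000
Lower = data[9] = 36, Upper = data[10] = 36
P50 = 36 + 0.5000*(0) = 36.0000

P50 = 36.0000


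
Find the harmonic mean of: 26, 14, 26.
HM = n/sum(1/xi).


Sum of reciprocals = 1/26 + 1/14 + 1/26 = 0.148352
HM = 3/0.148352 = 20.2222

HM = 20.2222


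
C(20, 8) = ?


C(20,8) = 20!/(8! × 12!)
= 2432902008176640000/(40320 × 479001600)
= 125970

C(20,8) = 125970


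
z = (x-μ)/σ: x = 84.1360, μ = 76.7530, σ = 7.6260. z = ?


z = (84.1360 - 76.7530)/7.6260
= 7.3830/7.6260
= 0.9681

z = 0.9681


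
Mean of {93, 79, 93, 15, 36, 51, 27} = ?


Sum = 93 + 79 + 93 + 15 + 36 + 51 + 27 = 394
n = 7
Mean = 394/7 = 56.2857

Mean = 56.2857


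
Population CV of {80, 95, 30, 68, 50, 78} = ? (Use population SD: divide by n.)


Mean = 66.8333
SD = 21.3418
CV = (21.3418/66.8333)*100 = 31.9329%

CV = 31.9329%


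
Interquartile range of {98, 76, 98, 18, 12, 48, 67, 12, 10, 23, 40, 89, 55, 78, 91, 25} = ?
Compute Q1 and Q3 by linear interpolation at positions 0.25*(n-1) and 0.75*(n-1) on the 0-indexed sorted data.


Sorted: 10, 12, 12, 18, 23, 25, 40, 48, 55, 67, 76, 78, 89, 91, 98, 98
Q1 (25th %ile) = 21.7500
Q3 (75th %ile) = 80.7500
IQR = 80.7500 - 21.7500 = 59.0000

IQR = 59.0000


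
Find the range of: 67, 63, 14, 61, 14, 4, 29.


Max = 67, Min = 4
Range = 67 - 4 = 63

Range = 63


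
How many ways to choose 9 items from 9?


C(9,9) = 9!/(9! × 0!)
= 362880/(362880 × 1)
= 1

C(9,9) = 1


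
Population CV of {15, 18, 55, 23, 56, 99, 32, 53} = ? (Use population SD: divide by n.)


Mean = 43.8750
SD = 26.1555
CV = (26.1555/43.8750)*100 = 59.6136%

CV = 59.6136%


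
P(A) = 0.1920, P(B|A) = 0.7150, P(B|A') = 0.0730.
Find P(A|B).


P(B) = P(B|A)*P(A) + P(B|A')*P(A')
= 0.7150*0.1920 + 0.0730*0.8080
= 0.137280 + 0.058984 = 0.196264
P(A|B) = 0.137280/0.196264 = 0.6995

P(A|B) = 0.6995


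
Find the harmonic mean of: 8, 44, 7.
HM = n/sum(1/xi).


Sum of reciprocals = 1/8 + 1/44 + 1/7 = 0.290584
HM = 3/0.290584 = 10.3240

HM = 10.3240


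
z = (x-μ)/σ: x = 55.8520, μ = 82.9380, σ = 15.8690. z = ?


z = (55.8520 - 82.9380)/15.8690
= -27.0860/15.8690
= -1.7068

z = -1.7068


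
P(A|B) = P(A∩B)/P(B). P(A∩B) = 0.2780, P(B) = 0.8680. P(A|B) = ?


P(A|B) = 0.2780/0.8680 = 0.3203

P(A|B) = 0.3203


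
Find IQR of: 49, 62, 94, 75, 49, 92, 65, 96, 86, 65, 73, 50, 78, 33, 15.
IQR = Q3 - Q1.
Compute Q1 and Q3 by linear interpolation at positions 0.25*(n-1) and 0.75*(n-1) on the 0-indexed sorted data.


Sorted: 15, 33, 49, 49, 50, 62, 65, 65, 73, 75, 78, 86, 92, 94, 96
Q1 (25th %ile) = 49.5000
Q3 (75th %ile) = 82.0000
IQR = 82.0000 - 49.5000 = 32.5000

IQR = 32.5000


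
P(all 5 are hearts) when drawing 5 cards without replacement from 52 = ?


P(all hearts) = (13/52) × (12/51) × (11/50) × (10/49) × (9/48)
= 0.0005

P = 0.0005


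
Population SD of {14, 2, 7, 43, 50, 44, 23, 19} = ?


Mean = 25.2500
Variance = 290.4375
SD = sqrt(290.4375) = 17.0422

SD = 17.0422


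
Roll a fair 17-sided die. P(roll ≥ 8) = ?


Favorable outcomes (roll ≥ 8): 10
Total outcomes = 17
P = 10/17 = 0.5882

P = 0.5882


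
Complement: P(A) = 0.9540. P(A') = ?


P(not A) = 1 - 0.9540 = 0.0460

P(not A) = 0.0460


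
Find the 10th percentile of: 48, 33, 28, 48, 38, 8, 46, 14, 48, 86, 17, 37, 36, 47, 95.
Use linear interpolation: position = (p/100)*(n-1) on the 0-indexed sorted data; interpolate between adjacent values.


Sorted: 8, 14, 17, 28, 33, 36, 37, 38, 46, 47, 48, 48, 48, 86, 95
n = 15
Index = 10/100 * 14 = 1.4000
Lower = data[1] = 14, Upper = data[2] = 17
P10 = 14 + 0.4000*(3) = 15.2000

P10 = 15.2000


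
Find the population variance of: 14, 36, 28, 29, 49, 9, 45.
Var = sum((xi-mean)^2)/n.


Mean = 30.0000
Squared deviations: 256.0000, 36.0000, 4.0000, 1.0000, 361.0000, 441.0000, 225.0000
Sum = 1324.0000
Variance = 1324.0000/7 = 189.1429

Variance = 189.1429


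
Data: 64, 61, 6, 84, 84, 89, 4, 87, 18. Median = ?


Sorted: 4, 6, 18, 61, 64, 84, 84, 87, 89
n = 9 (odd)
Middle value = 64

Median = 64


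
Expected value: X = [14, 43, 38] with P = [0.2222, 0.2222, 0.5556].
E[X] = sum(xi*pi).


E[X] = 14*0.2222 + 43*0.2222 + 38*0.5556
= 3.1108 + 9.5546 + 21.1128
= 33.7782

E[X] = 33.7782


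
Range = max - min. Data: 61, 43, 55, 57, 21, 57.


Max = 61, Min = 21
Range = 61 - 21 = 40

Range = 40


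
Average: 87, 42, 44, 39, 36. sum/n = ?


Sum = 87 + 42 + 44 + 39 + 36 = 248
n = 5
Mean = 248/5 = 49.6000

Mean = 49.6000


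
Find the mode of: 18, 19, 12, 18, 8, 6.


Frequencies: 6:1, 8:1, 12:1, 18:2, 19:1
Max frequency = 2
Mode = 18

Mode = 18


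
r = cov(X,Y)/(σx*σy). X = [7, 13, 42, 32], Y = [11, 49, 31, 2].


Mean X = 23.5000, Mean Y = 23.2500
SD X = 14.115594, SD Y = 18.198558
Cov = -26.375000
r = -26.375000/(14.115594*18.198558) = -0.1027

r = -0.1027


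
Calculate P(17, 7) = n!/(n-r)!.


P(17,7) = 17!/10!
= 355687428096000/3628800
= 98017920

P(17,7) = 98017920


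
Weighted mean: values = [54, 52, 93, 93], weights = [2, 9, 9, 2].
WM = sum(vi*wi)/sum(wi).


Numerator = 54*2 + 52*9 + 93*9 + 93*2 = 1599
Denominator = 2 + 9 + 9 + 2 = 22
WM = 1599/22 = 72.6818

WM = 72.6818


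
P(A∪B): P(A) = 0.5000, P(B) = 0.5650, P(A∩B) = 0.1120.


P(A∪B) = 0.5000 + 0.5650 - 0.1120
= 1.0650 - 0.1120
= 0.9530

P(A∪B) = 0.9530


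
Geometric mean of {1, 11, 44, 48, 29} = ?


Product = 1 × 11 × 44 × 48 × 29 = 673728
GM = 673728^(1/5) = 14.6453

GM = 14.6453


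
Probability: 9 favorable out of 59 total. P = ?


P = 9/59 = 0.1525

P = 0.1525


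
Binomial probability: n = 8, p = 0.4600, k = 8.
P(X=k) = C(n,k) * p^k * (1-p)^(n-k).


C(8,8) = 1
p^8 = 0.002005
(1-p)^0 = 1.000000
P = 1 * 0.002005 * 1.000000 = 0.0020

P(X=8) = 0.0020


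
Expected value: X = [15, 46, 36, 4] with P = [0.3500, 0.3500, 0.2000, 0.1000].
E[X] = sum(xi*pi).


E[X] = 15*0.3500 + 46*0.3500 + 36*0.2000 + 4*0.1000
= 5.2500 + 16.1000 + 7.2000 + 0.4000
= 28.9500

E[X] = 28.9500


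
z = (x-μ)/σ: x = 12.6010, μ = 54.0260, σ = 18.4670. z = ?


z = (12.6010 - 54.0260)/18.4670
= -41.4250/18.4670
= -2.2432

z = -2.2432


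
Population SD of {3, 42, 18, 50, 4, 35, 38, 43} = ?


Mean = 29.1250
Variance = 293.1094
SD = sqrt(293.1094) = 17.1204

SD = 17.1204


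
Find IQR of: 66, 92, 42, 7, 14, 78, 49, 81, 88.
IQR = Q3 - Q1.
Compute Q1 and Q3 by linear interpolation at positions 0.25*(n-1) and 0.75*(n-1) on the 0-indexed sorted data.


Sorted: 7, 14, 42, 49, 66, 78, 81, 88, 92
Q1 (25th %ile) = 42.0000
Q3 (75th %ile) = 81.0000
IQR = 81.0000 - 42.0000 = 39.0000

IQR = 39.0000


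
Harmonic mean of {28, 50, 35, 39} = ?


Sum of reciprocals = 1/28 + 1/50 + 1/35 + 1/39 = 0.109927
HM = 4/0.109927 = 36.3879

HM = 36.3879


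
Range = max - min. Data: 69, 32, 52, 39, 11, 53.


Max = 69, Min = 11
Range = 69 - 11 = 58

Range = 58


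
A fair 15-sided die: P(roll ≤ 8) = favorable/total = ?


Favorable outcomes (roll ≤ 8): 8
Total outcomes = 15
P = 8/15 = 0.5333

P = 0.5333


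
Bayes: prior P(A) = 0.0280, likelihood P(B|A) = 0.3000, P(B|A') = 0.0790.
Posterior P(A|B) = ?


P(B) = P(B|A)*P(A) + P(B|A')*P(A')
= 0.3000*0.0280 + 0.0790*0.9720
= 0.008400 + 0.076788 = 0.085188
P(A|B) = 0.008400/0.085188 = 0.0986

P(A|B) = 0.0986


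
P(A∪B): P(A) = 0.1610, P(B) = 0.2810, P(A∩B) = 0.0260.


P(A∪B) = 0.1610 + 0.2810 - 0.0260
= 0.4420 - 0.0260
= 0.4160

P(A∪B) = 0.4160


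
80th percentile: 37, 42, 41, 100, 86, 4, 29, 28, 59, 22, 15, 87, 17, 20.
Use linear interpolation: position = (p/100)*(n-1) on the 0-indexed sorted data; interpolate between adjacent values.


Sorted: 4, 15, 17, 20, 22, 28, 29, 37, 41, 42, 59, 86, 87, 100
n = 14
Index = 80/100 * 13 = 10.4000
Lower = data[10] = 59, Upper = data[11] = 86
P80 = 59 + 0.4000*(27) = 69.8000

P80 = 69.8000


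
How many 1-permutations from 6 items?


P(6,1) = 6!/5!
= 720/120
= 6

P(6,1) = 6


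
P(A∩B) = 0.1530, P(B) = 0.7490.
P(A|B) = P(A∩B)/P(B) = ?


P(A|B) = 0.1530/0.7490 = 0.2043

P(A|B) = 0.2043


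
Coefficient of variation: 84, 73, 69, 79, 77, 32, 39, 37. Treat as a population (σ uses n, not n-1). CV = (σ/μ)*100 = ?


Mean = 61.2500
SD = 20.0546
CV = (20.0546/61.2500)*100 = 32.7422%

CV = 32.7422%


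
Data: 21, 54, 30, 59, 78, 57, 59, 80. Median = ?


Sorted: 21, 30, 54, 57, 59, 59, 78, 80
n = 8 (even)
Middle values: 57 and 59
Median = (57+59)/2 = 58.0000

Median = 58.0000


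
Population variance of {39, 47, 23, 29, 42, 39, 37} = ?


Mean = 36.5714
Squared deviations: 5.8980, 108.7551, 184.1837, 57.3265, 29.4694, 5.8980, 0.1837
Sum = 391.7143
Variance = 391.7143/7 = 55.9592

Variance = 55.9592


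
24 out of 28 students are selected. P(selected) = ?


P = 24/28 = 0.8571

P = 0.8571


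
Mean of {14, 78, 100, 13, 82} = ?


Sum = 14 + 78 + 100 + 13 + 82 = 287
n = 5
Mean = 287/5 = 57.4000

Mean = 57.4000


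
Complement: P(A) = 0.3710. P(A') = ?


P(not A) = 1 - 0.3710 = 0.6290

P(not A) = 0.6290


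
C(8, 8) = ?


C(8,8) = 8!/(8! × 0!)
= 40320/(40320 × 1)
= 1

C(8,8) = 1


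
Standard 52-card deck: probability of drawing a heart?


13 hearts in 52 cards
P = 13/52 = 0.2500

P = 0.2500


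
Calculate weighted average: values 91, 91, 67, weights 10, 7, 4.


Numerator = 91*10 + 91*7 + 67*4 = 1815
Denominator = 10 + 7 + 4 = 21
WM = 1815/21 = 86.4286

WM = 86.4286


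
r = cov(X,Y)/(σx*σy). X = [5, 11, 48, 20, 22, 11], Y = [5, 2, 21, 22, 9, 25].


Mean X = 19.5000, Mean Y = 14.0000
SD X = 13.985111, SD Y = 8.981462
Cov = 55.000000
r = 55.000000/(13.985111*8.981462) = 0.4379

r = 0.4379


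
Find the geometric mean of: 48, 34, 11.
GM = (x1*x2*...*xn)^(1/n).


Product = 48 × 34 × 11 = 17952
GM = 17952^(1/3) = 26.1841

GM = 26.1841


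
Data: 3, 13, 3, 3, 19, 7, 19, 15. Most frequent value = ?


Frequencies: 3:3, 7:1, 13:1, 15:1, 19:2
Max frequency = 3
Mode = 3

Mode = 3


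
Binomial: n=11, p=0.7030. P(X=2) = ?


C(11,2) = 55
p^2 = 0.494209
(1-p)^9 = 1.798076e-05
P = 55 * 0.494209 * 1.798076e-05 = 0.0005

P(X=2) = 0.0005


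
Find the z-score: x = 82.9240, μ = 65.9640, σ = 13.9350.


z = (82.9240 - 65.9640)/13.9350
= 16.9600/13.9350
= 1.2171

z = 1.2171


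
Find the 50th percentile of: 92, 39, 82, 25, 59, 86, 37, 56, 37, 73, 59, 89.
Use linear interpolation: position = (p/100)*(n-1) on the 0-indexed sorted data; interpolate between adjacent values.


Sorted: 25, 37, 37, 39, 56, 59, 59, 73, 82, 86, 89, 92
n = 12
Index = 50/100 * 11 = 5.5000
Lower = data[5] = 59, Upper = data[6] = 59
P50 = 59 + 0.5000*(0) = 59.0000

P50 = 59.0000


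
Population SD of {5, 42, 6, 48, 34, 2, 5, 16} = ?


Mean = 19.7500
Variance = 306.1875
SD = sqrt(306.1875) = 17.4982

SD = 17.4982


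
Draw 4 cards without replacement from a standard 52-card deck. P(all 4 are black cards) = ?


P(all black cards) = (26/52) × (25/51) × (24/50) × (23/49)
= 0.0552

P = 0.0552


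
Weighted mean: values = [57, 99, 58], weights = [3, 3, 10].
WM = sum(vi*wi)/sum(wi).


Numerator = 57*3 + 99*3 + 58*10 = 1048
Denominator = 3 + 3 + 10 = 16
WM = 1048/16 = 65.5000

WM = 65.5000


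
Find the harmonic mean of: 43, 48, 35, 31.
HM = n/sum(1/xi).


Sum of reciprocals = 1/43 + 1/48 + 1/35 + 1/31 = 0.104919
HM = 4/0.104919 = 38.1248

HM = 38.1248


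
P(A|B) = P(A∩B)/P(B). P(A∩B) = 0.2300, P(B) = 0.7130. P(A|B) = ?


P(A|B) = 0.2300/0.7130 = 0.3226

P(A|B) = 0.3226


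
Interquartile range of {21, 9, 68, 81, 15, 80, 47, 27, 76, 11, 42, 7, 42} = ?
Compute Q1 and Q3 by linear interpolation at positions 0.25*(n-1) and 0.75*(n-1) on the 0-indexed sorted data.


Sorted: 7, 9, 11, 15, 21, 27, 42, 42, 47, 68, 76, 80, 81
Q1 (25th %ile) = 15.0000
Q3 (75th %ile) = 68.0000
IQR = 68.0000 - 15.0000 = 53.0000

IQR = 53.0000


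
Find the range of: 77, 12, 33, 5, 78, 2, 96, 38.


Max = 96, Min = 2
Range = 96 - 2 = 94

Range = 94


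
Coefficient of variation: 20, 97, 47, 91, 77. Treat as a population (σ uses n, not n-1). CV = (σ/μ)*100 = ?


Mean = 66.4000
SD = 28.9247
CV = (28.9247/66.4000)*100 = 43.5613%

CV = 43.5613%


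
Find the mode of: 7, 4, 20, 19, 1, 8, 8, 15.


Frequencies: 1:1, 4:1, 7:1, 8:2, 15:1, 19:1, 20:1
Max frequency = 2
Mode = 8

Mode = 8


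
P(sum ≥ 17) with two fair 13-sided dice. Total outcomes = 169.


Total outcomes = 13×13 = 169
Favorable (sum ≥ 17): 55
P = 55/169 = 0.3254

P = 0.3254


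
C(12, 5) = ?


C(12,5) = 12!/(5! × 7!)
= 479001600/(120 × 5040)
= 792

C(12,5) = 792


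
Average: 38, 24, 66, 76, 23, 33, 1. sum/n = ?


Sum = 38 + 24 + 66 + 76 + 23 + 33 + 1 = 261
n = 7
Mean = 261/7 = 37.2857

Mean = 37.2857


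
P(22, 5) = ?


P(22,5) = 22!/17!
= 1124000727777607680000/355687428096000
= 3160080

P(22,5) = 3160080


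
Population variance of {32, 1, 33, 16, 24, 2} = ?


Mean = 18.0000
Squared deviations: 196.0000, 289.0000, 225.0000, 4.0000, 36.0000, 256.0000
Sum = 1006.0000
Variance = 1006.0000/6 = 167.6667

Variance = 167.6667


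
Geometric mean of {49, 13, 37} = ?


Product = 49 × 13 × 37 = 23569
GM = 23569^(1/3) = 28.6713

GM = 28.6713


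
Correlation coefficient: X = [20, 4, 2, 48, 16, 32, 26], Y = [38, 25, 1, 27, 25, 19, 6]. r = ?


Mean X = 21.1429, Mean Y = 20.1429
SD X = 14.884590, SD Y = 11.837333
Cov = 48.693878
r = 48.693878/(14.884590*11.837333) = 0.2764

r = 0.2764


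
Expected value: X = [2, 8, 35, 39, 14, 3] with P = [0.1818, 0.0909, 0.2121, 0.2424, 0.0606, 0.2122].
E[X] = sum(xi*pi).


E[X] = 2*0.1818 + 8*0.0909 + 35*0.2121 + 39*0.2424 + 14*0.0606 + 3*0.2122
= 0.3636 + 0.7272 + 7.4235 + 9.4536 + 0.8484 + 0.6366
= 19.4529

E[X] = 19.4529


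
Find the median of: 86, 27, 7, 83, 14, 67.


Sorted: 7, 14, 27, 67, 83, 86
n = 6 (even)
Middle values: 27 and 67
Median = (27+67)/2 = 47.0000

Median = 47.0000


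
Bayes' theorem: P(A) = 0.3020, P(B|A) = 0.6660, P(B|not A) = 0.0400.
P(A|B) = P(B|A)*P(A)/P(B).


P(B) = P(B|A)*P(A) + P(B|A')*P(A')
= 0.6660*0.3020 + 0.0400*0.6980
= 0.201132 + 0.027920 = 0.229052
P(A|B) = 0.201132/0.229052 = 0.8781

P(A|B) = 0.8781


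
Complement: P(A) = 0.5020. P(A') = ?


P(not A) = 1 - 0.5020 = 0.4980

P(not A) = 0.4980


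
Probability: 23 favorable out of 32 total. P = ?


P = 23/32 = 0.7188

P = 0.7188


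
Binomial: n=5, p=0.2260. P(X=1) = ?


C(5,1) = 5
p^1 = 0.226000
(1-p)^4 = 0.358892
P = 5 * 0.226000 * 0.358892 = 0.4055

P(X=1) = 0.4055


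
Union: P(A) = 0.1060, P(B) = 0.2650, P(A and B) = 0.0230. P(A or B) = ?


P(A∪B) = 0.1060 + 0.2650 - 0.0230
= 0.3710 - 0.0230
= 0.3480

P(A∪B) = 0.3480


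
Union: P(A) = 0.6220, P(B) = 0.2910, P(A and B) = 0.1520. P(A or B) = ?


P(A∪B) = 0.6220 + 0.2910 - 0.1520
= 0.9130 - 0.1520
= 0.7610

P(A∪B) = 0.7610


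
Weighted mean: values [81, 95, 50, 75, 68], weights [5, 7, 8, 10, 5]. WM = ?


Numerator = 81*5 + 95*7 + 50*8 + 75*10 + 68*5 = 2560
Denominator = 5 + 7 + 8 + 10 + 5 = 35
WM = 2560/35 = 73.1429

WM = 73.1429


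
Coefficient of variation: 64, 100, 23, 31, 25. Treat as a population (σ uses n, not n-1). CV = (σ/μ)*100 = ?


Mean = 48.6000
SD = 29.6688
CV = (29.6688/48.6000)*100 = 61.0470%

CV = 61.0470%


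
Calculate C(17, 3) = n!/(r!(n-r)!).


C(17,3) = 17!/(3! × 14!)
= 355687428096000/(6 × 87178291200)
= 680

C(17,3) = 680


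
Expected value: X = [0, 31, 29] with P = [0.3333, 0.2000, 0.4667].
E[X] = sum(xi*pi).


E[X] = 0*0.3333 + 31*0.2000 + 29*0.4667
= 0 + 6.2000 + 13.5343
= 19.7343

E[X] = 19.7343


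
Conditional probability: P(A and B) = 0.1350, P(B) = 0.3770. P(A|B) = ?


P(A|B) = 0.1350/0.3770 = 0.3581

P(A|B) = 0.3581


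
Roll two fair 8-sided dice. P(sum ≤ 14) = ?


Total outcomes = 8×8 = 64
Favorable (sum ≤ 14): 61
P = 61/64 = 0.9531

P = 0.9531


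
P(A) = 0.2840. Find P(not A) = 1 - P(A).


P(not A) = 1 - 0.2840 = 0.7160

P(not A) = 0.7160


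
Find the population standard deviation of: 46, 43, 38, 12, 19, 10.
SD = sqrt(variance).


Mean = 28.0000
Variance = 218.3333
SD = sqrt(218.3333) = 14.7761

SD = 14.7761


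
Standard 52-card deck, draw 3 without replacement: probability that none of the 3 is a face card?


P(no face cards) = (40/52) × (39/51) × (38/50)
= 0.4471

P = 0.4471


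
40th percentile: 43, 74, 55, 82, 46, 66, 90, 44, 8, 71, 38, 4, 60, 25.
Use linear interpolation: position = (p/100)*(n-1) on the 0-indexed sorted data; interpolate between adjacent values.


Sorted: 4, 8, 25, 38, 43, 44, 46, 55, 60, 66, 71, 74, 82, 90
n = 14
Index = 40/100 * 13 = 5.2000
Lower = data[5] = 44, Upper = data[6] = 46
P40 = 44 + 0.2000*(2) = 44.4000

P40 = 44.4000


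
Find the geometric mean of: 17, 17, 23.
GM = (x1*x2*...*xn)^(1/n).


Product = 17 × 17 × 23 = 6647
GM = 6647^(1/3) = 18.8022

GM = 18.8022


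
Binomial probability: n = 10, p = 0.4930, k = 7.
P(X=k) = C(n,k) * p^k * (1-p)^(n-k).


C(10,7) = 120
p^7 = 0.007078
(1-p)^3 = 0.130324
P = 120 * 0.007078 * 0.130324 = 0.1107

P(X=7) = 0.1107


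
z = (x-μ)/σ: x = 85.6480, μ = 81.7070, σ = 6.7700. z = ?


z = (85.6480 - 81.7070)/6.7700
= 3.9410/6.7700
= 0.5821

z = 0.5821


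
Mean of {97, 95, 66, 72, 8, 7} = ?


Sum = 97 + 95 + 66 + 72 + 8 + 7 = 345
n = 6
Mean = 345/6 = 57.5000

Mean = 57.5000


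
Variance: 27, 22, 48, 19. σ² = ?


Mean = 29.0000
Squared deviations: 4.0000, 49.0000, 361.0000, 100.0000
Sum = 514.0000
Variance = 514.0000/4 = 128.5000

Variance = 128.5000


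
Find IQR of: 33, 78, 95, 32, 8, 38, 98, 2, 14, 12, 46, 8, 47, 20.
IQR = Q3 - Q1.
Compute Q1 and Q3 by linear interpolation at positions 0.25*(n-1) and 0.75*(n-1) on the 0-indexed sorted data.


Sorted: 2, 8, 8, 12, 14, 20, 32, 33, 38, 46, 47, 78, 95, 98
Q1 (25th %ile) = 12.5000
Q3 (75th %ile) = 46.7500
IQR = 46.7500 - 12.5000 = 34.2500

IQR = 34.2500


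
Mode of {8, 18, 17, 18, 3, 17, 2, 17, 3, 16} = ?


Frequencies: 2:1, 3:2, 8:1, 16:1, 17:3, 18:2
Max frequency = 3
Mode = 17

Mode = 17


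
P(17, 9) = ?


P(17,9) = 17!/8!
= 355687428096000/40320
= 8821612800

P(17,9) = 8821612800


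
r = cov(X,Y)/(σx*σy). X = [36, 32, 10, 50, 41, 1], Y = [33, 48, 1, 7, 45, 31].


Mean X = 28.3333, Mean Y = 27.5000
SD X = 17.249799, SD Y = 17.755281
Cov = 47.500000
r = 47.500000/(17.249799*17.755281) = 0.1551

r = 0.1551


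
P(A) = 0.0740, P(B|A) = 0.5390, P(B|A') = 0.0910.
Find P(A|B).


P(B) = P(B|A)*P(A) + P(B|A')*P(A')
= 0.5390*0.0740 + 0.0910*0.9260
= 0.039886 + 0.084266 = 0.124152
P(A|B) = 0.039886/0.124152 = 0.3213

P(A|B) = 0.3213


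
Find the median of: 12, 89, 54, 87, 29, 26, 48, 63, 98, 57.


Sorted: 12, 26, 29, 48, 54, 57, 63, 87, 89, 98
n = 10 (even)
Middle values: 54 and 57
Median = (54+57)/2 = 55.5000

Median = 55.5000


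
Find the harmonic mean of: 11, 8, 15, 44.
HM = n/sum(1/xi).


Sum of reciprocals = 1/11 + 1/8 + 1/15 + 1/44 = 0.305303
HM = 4/0.305303 = 13.1017

HM = 13.1017


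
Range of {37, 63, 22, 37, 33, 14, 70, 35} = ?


Max = 70, Min = 14
Range = 70 - 14 = 56

Range = 56


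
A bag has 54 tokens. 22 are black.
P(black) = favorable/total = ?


P = 22/54 = 0.4074

P = 0.4074


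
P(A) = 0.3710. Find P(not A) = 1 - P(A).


P(not A) = 1 - 0.3710 = 0.6290

P(not A) = 0.6290


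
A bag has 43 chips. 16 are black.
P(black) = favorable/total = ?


P = 16/43 = 0.3721

P = 0.3721
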